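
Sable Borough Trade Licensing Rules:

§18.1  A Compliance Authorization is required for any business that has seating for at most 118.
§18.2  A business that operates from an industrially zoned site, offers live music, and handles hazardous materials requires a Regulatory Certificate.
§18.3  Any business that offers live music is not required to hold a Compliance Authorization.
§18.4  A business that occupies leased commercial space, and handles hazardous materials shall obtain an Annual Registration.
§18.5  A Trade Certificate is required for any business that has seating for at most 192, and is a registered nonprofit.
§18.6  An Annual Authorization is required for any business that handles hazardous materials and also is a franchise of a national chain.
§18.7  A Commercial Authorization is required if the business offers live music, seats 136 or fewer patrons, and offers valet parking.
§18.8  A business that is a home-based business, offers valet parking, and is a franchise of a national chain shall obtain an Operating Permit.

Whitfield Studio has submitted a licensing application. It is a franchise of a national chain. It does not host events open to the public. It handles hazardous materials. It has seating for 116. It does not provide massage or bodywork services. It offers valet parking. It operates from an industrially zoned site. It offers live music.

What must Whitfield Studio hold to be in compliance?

Annual Authorization, Commercial Authorization, Regulatory Certificate

§18.1 seating 116 ≤ 118 → Compliance Authorization required.
§18.2 operates from an industrially zoned site; offers live music; handles hazardous materials → Regulatory Certificate required.
§18.3 offers live music → exempt from Compliance Authorization.
§18.4 operates from an industrially zoned site (not: occupies leased commercial space); handles hazardous materials → Annual Registration not required.
§18.5 seating 116 ≤ 192; is a franchise of a national chain (not: is a registered nonprofit) → Trade Certificate not required.
§18.6 handles hazardous materials; is a franchise of a national chain → Annual Authorization required.
§18.7 offers live music; seating 116 ≤ 136; offers valet parking → Commercial Authorization required.
§18.8 operates from an industrially zoned site (not: is a home-based business); offers valet parking; is a franchise of a national chain → Operating Permit not required.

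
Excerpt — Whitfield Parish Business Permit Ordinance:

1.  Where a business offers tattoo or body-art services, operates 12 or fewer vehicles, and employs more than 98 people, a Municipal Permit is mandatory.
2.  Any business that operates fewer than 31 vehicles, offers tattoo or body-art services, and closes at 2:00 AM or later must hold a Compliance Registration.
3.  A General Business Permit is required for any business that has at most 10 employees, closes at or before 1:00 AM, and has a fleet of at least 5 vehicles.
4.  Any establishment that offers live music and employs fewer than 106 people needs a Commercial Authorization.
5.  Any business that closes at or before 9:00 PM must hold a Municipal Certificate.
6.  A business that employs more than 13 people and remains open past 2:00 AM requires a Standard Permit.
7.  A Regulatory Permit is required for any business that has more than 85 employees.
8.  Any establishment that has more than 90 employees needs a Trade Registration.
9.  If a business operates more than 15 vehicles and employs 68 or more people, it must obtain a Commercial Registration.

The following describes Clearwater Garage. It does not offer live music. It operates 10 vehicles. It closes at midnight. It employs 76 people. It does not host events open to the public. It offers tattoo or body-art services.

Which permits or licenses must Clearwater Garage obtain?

1. offers tattoo or body-art services; vehicles 10 ≤ 12; employees 76 ≤ 98 → Municipal Permit not required.
2. vehicles 10 < 31; offers tattoo or body-art services; closes midnight, at/before 2:00 AM → Compliance Registration not required.
3. employees 76 > 10; closes midnight, at/before 1:00 AM; vehicles 10 ≥ 5 → General Business Permit not required.
4. does not offer live music; employees 76 < 106 → Commercial Authorization not required.
5. closes midnight, after 9:00 PM → Municipal Certificate not required.
6. employees 76 > 13; closes midnight, at/before 2:00 AM → Standard Permit not required.
7. employees 76 ≤ 85 → Regulatory Permit not required.
8. employees 76 ≤ 90 → Trade Registration not required.
9. vehicles 10 ≤ 15; employees 76 ≥ 68 → Commercial Registration not required.

None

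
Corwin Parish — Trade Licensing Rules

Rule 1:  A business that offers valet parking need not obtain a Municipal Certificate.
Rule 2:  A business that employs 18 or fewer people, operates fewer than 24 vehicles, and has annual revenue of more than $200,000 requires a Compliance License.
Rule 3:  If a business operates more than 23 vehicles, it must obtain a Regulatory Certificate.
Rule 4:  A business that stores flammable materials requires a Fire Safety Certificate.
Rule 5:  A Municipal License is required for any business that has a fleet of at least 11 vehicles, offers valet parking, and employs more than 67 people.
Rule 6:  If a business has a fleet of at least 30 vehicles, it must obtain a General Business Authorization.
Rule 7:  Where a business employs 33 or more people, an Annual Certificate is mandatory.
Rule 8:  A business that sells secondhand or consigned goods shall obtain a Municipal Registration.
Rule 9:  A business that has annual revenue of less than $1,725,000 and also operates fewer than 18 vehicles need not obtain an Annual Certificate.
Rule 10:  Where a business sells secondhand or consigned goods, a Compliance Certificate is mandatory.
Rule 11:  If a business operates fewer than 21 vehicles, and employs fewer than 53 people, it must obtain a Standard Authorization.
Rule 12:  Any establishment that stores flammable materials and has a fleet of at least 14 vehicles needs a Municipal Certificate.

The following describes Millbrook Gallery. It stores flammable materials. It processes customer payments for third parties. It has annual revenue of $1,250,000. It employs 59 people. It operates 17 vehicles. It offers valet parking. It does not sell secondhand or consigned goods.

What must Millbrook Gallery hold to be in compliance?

Fire Safety Certificate

Rule 1: offers valet parking → exempt from Municipal Certificate.
Rule 2: employees 59 > 18; vehicles 17 < 24; revenue $1,250,000 > $200,000 → Compliance License not required.
Rule 3: vehicles 17 ≤ 23 → Regulatory Certificate not required.
Rule 4: stores flammable materials → Fire Safety Certificate required.
Rule 5: vehicles 17 ≥ 11; offers valet parking; employees 59 ≤ 67 → Municipal License not required.
Rule 6: vehicles 17 < 30 → General Business Authorization not required.
Rule 7: employees 59 ≥ 33 → Annual Certificate required.
Rule 8: does not sell secondhand or consigned goods → Municipal Registration not required.
Rule 9: revenue $1,250,000 < $1,725,000; vehicles 17 < 18 → exempt from Annual Certificate.
Rule 10: does not sell secondhand or consigned goods → Compliance Certificate not required.
Rule 11: vehicles 17 < 21; employees 59 ≥ 53 → Standard Authorization not required.
Rule 12: stores flammable materials; vehicles 17 ≥ 14 → Municipal Certificate required.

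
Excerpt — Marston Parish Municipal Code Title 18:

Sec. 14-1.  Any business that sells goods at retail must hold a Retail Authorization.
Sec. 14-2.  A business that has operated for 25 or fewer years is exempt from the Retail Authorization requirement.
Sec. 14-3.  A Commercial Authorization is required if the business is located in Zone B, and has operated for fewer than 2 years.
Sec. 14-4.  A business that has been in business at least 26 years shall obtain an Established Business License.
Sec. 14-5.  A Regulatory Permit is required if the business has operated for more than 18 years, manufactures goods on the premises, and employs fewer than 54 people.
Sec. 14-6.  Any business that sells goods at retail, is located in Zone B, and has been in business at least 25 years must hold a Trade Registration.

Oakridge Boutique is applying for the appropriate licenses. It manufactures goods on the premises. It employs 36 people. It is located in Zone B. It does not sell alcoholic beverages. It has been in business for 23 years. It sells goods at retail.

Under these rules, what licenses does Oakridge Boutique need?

Regulatory Permit

Sec. 14-1. sells goods at retail → Retail Authorization required.
Sec. 14-2. years in business 23 ≤ 25 → exempt from Retail Authorization.
Sec. 14-3. is located in Zone B; years in business 23 ≥ 2 → Commercial Authorization not required.
Sec. 14-4. years in business 23 < 26 → Established Business License not required.
Sec. 14-5. years in business 23 > 18; manufactures goods on the premises; employees 36 < 54 → Regulatory Permit required.
Sec. 14-6. sells goods at retail; is located in Zone B; years in business 23 < 25 → Trade Registration not required.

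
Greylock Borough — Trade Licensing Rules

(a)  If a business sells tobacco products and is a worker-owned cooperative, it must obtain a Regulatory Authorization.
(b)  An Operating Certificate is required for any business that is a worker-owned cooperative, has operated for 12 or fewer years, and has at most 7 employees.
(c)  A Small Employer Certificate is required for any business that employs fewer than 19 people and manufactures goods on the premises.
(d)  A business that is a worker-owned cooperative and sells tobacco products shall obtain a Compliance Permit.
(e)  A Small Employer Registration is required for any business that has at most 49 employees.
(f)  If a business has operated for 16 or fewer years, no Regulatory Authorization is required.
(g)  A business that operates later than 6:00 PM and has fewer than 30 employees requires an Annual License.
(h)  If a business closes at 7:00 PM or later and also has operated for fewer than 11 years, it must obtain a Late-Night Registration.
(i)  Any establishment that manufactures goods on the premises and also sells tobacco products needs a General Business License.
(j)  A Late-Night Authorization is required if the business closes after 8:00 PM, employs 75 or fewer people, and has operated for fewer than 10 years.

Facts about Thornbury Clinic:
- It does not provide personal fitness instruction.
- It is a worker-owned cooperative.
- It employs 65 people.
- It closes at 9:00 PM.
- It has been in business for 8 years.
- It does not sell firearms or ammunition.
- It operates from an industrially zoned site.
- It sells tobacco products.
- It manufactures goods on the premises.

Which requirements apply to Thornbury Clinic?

Compliance Permit, General Business License, Late-Night Authorization, Late-Night Registration

(a) sells tobacco products; is a worker-owned cooperative → Regulatory Authorization required.
(b) is a worker-owned cooperative; years in business 8 ≤ 12; employees 65 > 7 → Operating Certificate not required.
(c) employees 65 ≥ 19; manufactures goods on the premises → Small Employer Certificate not required.
(d) is a worker-owned cooperative; sells tobacco products → Compliance Permit required.
(e) employees 65 > 49 → Small Employer Registration not required.
(f) years in business 8 ≤ 16 → exempt from Regulatory Authorization.
(g) closes 9:00 PM, after 6:00 PM; employees 65 ≥ 30 → Annual License not required.
(h) closes 9:00 PM, after 7:00 PM; years in business 8 < 11 → Late-Night Registration required.
(i) manufactures goods on the premises; sells tobacco products → General Business License required.
(j) closes 9:00 PM, after 8:00 PM; employees 65 ≤ 75; years in business 8 < 10 → Late-Night Authorization required.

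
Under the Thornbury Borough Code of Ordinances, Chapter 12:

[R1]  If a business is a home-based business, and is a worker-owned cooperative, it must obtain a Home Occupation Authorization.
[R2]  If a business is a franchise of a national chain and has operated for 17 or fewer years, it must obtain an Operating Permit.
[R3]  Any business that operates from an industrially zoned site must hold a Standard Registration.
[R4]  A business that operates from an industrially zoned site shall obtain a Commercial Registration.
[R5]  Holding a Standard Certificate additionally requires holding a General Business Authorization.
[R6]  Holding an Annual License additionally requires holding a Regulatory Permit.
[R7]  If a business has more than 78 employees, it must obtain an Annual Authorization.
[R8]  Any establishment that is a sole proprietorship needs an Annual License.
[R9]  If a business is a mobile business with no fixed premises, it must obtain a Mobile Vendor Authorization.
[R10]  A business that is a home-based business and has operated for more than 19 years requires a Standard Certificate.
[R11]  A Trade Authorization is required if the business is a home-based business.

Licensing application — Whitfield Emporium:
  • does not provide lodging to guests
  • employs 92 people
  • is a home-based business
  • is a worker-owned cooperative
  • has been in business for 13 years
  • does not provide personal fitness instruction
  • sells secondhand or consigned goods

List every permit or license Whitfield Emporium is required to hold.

[R1] is a home-based business; is a worker-owned cooperative → Home Occupation Authorization required.
[R2] is a worker-owned cooperative (not: is a franchise of a national chain); years in business 13 ≤ 17 → Operating Permit not required.
[R3] is a home-based business (not: operates from an industrially zoned site) → Standard Registration not required.
[R4] is a home-based business (not: operates from an industrially zoned site) → Commercial Registration not required.
[R5] Standard Certificate is not required → no effect.
[R6] Annual License is not required → no effect.
[R7] employees 92 > 78 → Annual Authorization required.
[R8] is a worker-owned cooperative (not: is a sole proprietorship) → Annual License not required.
[R9] is a home-based business (not: is a mobile business with no fixed premises) → Mobile Vendor Authorization not required.
[R10] is a home-based business; years in business 13 ≤ 19 → Standard Certificate not required.
[R11] is a home-based business → Trade Authorization required.

Annual Authorization, Home Occupation Authorization, Trade Authorization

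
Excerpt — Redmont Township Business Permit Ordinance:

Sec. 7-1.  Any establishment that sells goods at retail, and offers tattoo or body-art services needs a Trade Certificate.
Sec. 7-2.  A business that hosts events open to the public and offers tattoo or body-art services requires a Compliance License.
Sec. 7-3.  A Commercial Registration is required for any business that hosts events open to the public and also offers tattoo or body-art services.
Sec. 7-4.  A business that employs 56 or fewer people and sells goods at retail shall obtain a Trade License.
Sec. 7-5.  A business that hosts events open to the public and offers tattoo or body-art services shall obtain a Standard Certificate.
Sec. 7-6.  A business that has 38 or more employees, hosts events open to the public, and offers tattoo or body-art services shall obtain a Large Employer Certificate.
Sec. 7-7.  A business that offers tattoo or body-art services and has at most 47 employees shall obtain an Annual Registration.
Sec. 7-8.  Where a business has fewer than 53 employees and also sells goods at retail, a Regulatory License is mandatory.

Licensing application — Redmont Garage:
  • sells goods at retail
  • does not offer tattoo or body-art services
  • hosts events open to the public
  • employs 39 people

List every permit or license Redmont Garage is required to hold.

Regulatory License, Trade License

Sec. 7-1. sells goods at retail; does not offer tattoo or body-art services → Trade Certificate not required.
Sec. 7-2. hosts events open to the public; does not offer tattoo or body-art services → Compliance License not required.
Sec. 7-3. hosts events open to the public; does not offer tattoo or body-art services → Commercial Registration not required.
Sec. 7-4. employees 39 ≤ 56; sells goods at retail → Trade License required.
Sec. 7-5. hosts events open to the public; does not offer tattoo or body-art services → Standard Certificate not required.
Sec. 7-6. employees 39 ≥ 38; hosts events open to the public; does not offer tattoo or body-art services → Large Employer Certificate not required.
Sec. 7-7. does not offer tattoo or body-art services; employees 39 ≤ 47 → Annual Registration not required.
Sec. 7-8. employees 39 < 53; sells goods at retail → Regulatory License required.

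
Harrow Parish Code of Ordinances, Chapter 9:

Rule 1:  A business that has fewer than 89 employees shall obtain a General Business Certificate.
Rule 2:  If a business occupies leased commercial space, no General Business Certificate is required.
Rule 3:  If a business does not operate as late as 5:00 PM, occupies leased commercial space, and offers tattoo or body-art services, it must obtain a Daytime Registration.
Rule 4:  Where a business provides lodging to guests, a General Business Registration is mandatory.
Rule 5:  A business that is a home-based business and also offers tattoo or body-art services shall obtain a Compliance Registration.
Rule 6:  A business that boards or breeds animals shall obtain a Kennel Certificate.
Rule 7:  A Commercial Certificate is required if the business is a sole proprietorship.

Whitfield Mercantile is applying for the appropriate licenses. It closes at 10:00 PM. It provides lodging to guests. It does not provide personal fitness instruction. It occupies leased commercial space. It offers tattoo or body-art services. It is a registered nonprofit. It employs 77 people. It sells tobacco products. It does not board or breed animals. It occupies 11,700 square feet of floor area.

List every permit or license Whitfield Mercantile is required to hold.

Rule 1: employees 77 < 89 → General Business Certificate required.
Rule 2: occupies leased commercial space → exempt from General Business Certificate.
Rule 3: closes 10:00 PM, after 5:00 PM; occupies leased commercial space; offers tattoo or body-art services → Daytime Registration not required.
Rule 4: provides lodging to guests → General Business Registration required.
Rule 5: occupies leased commercial space (not: is a home-based business); offers tattoo or body-art services → Compliance Registration not required.
Rule 6: does not board or breed animals → Kennel Certificate not required.
Rule 7: is a registered nonprofit (not: is a sole proprietorship) → Commercial Certificate not required.

General Business Registration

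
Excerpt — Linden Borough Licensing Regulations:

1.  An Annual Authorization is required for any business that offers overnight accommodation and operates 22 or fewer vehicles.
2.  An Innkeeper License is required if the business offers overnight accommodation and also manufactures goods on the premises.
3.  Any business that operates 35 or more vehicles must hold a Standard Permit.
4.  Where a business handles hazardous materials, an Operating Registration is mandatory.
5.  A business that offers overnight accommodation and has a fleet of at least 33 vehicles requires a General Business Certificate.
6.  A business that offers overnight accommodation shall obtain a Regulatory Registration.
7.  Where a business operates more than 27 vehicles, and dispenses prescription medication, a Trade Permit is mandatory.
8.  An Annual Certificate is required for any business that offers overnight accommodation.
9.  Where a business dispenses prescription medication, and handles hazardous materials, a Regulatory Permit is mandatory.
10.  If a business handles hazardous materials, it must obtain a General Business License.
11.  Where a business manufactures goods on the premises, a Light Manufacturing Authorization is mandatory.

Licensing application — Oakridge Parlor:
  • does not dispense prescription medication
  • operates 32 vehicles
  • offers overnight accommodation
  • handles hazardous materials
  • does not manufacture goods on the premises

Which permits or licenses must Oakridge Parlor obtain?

Annual Certificate, General Business License, Operating Registration, Regulatory Registration

1. offers overnight accommodation; vehicles 32 > 22 → Annual Authorization not required.
2. offers overnight accommodation; does not manufacture goods on the premises → Innkeeper License not required.
3. vehicles 32 < 35 → Standard Permit not required.
4. handles hazardous materials → Operating Registration required.
5. offers overnight accommodation; vehicles 32 < 33 → General Business Certificate not required.
6. offers overnight accommodation → Regulatory Registration required.
7. vehicles 32 > 27; does not dispense prescription medication → Trade Permit not required.
8. offers overnight accommodation → Annual Certificate required.
9. does not dispense prescription medication; handles hazardous materials → Regulatory Permit not required.
10. handles hazardous materials → General Business License required.
11. does not manufacture goods on the premises → Light Manufacturing Authorization not required.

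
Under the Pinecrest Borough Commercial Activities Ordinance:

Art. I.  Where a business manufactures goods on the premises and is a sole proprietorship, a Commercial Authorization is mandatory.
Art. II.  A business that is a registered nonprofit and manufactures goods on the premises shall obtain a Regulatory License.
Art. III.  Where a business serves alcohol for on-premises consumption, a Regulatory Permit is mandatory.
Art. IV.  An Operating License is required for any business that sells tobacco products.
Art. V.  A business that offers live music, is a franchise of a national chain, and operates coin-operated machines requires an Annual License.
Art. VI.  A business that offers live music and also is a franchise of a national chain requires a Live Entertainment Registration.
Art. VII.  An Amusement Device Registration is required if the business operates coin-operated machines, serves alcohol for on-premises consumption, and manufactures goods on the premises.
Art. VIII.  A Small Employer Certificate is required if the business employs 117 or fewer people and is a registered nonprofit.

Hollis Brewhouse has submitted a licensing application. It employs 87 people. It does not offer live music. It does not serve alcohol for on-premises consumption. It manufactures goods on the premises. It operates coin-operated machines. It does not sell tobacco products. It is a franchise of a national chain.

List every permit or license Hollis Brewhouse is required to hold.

Art. I. manufactures goods on the premises; is a franchise of a national chain (not: is a sole proprietorship) → Commercial Authorization not required.
Art. II. is a franchise of a national chain (not: is a registered nonprofit); manufactures goods on the premises → Regulatory License not required.
Art. III. does not serve alcohol for on-premises consumption → Regulatory Permit not required.
Art. IV. does not sell tobacco products → Operating License not required.
Art. V. does not offer live music; is a franchise of a national chain; operates coin-operated machines → Annual License not required.
Art. VI. does not offer live music; is a franchise of a national chain → Live Entertainment Registration not required.
Art. VII. operates coin-operated machines; does not serve alcohol for on-premises consumption; manufactures goods on the premises → Amusement Device Registration not required.
Art. VIII. employees 87 ≤ 117; is a franchise of a national chain (not: is a registered nonprofit) → Small Employer Certificate not required.

None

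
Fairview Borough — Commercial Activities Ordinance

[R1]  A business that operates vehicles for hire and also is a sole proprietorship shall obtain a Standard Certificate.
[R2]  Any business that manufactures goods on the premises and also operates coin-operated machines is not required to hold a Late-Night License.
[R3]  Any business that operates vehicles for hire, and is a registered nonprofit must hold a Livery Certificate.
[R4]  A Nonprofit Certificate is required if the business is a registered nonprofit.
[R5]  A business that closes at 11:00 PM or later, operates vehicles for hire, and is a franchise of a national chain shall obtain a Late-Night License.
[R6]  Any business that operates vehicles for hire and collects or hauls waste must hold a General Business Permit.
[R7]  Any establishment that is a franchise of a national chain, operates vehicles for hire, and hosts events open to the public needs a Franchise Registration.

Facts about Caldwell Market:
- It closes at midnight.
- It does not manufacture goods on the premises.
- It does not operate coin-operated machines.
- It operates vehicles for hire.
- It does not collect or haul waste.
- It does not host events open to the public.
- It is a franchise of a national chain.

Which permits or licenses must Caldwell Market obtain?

Late-Night License

[R1] operates vehicles for hire; is a franchise of a national chain (not: is a sole proprietorship) → Standard Certificate not required.
[R2] does not manufacture goods on the premises; does not operate coin-operated machines → Late-Night License exemption does not apply.
[R3] operates vehicles for hire; is a franchise of a national chain (not: is a registered nonprofit) → Livery Certificate not required.
[R4] is a franchise of a national chain (not: is a registered nonprofit) → Nonprofit Certificate not required.
[R5] closes midnight, after 11:00 PM; operates vehicles for hire; is a franchise of a national chain → Late-Night License required.
[R6] operates vehicles for hire; does not collect or haul waste → General Business Permit not required.
[R7] is a franchise of a national chain; operates vehicles for hire; does not host events open to the public → Franchise Registration not required.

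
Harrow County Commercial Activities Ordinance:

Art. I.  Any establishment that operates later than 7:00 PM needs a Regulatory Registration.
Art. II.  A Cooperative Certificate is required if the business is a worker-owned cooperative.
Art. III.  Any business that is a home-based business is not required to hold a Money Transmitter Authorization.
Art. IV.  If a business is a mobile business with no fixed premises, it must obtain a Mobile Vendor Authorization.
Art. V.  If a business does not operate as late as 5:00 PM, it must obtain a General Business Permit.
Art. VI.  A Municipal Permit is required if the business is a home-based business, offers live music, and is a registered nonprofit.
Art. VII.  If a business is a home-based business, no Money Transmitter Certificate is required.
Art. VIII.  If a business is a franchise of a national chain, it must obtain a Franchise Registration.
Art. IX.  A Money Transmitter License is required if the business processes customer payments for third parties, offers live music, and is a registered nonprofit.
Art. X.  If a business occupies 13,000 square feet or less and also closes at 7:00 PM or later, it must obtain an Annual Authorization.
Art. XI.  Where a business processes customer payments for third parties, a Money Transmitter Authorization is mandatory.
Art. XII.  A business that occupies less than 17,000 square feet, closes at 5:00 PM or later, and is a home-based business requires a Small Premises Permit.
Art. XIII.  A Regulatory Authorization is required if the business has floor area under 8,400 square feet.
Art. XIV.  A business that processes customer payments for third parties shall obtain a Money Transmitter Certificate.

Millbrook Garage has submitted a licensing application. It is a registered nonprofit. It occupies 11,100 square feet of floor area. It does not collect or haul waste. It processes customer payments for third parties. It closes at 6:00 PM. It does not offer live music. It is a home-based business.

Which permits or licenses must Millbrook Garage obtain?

Art. I. closes 6:00 PM, at/before 7:00 PM → Regulatory Registration not required.
Art. II. is a registered nonprofit (not: is a worker-owned cooperative) → Cooperative Certificate not required.
Art. III. is a home-based business → exempt from Money Transmitter Authorization.
Art. IV. is a home-based business (not: is a mobile business with no fixed premises) → Mobile Vendor Authorization not required.
Art. V. closes 6:00 PM, after 5:00 PM → General Business Permit not required.
Art. VI. is a home-based business; does not offer live music; is a registered nonprofit → Municipal Permit not required.
Art. VII. is a home-based business → exempt from Money Transmitter Certificate.
Art. VIII. is a registered nonprofit (not: is a franchise of a national chain) → Franchise Registration not required.
Art. IX. processes customer payments for third parties; does not offer live music; is a registered nonprofit → Money Transmitter License not required.
Art. X. floor area 11,100 square feet ≤ 13,000 square feet; closes 6:00 PM, at/before 7:00 PM → Annual Authorization not required.
Art. XI. processes customer payments for third parties → Money Transmitter Authorization required.
Art. XII. floor area 11,100 square feet < 17,000 square feet; closes 6:00 PM, after 5:00 PM; is a home-based business → Small Premises Permit required.
Art. XIII. floor area 11,100 square feet ≥ 8,400 square feet → Regulatory Authorization not required.
Art. XIV. processes customer payments for third parties → Money Transmitter Certificate required.

Small Premises Permit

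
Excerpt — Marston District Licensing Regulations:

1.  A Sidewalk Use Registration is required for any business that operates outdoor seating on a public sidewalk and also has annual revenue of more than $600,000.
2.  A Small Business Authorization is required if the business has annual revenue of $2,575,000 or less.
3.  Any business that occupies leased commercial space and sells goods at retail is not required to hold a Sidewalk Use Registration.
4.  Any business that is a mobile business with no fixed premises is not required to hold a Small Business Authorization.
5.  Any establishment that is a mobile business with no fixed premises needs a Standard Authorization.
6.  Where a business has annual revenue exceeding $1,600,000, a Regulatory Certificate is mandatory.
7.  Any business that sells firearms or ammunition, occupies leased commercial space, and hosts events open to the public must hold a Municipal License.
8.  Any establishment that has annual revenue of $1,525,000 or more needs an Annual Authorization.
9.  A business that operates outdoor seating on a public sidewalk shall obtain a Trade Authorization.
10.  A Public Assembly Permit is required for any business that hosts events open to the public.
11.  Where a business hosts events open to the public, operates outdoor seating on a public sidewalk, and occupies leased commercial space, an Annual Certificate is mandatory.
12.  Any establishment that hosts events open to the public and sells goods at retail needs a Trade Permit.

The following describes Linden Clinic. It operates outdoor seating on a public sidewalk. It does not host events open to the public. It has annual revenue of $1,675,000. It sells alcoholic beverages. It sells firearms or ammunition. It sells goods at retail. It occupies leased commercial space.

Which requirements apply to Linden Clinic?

1. operates outdoor seating on a public sidewalk; revenue $1,675,000 > $600,000 → Sidewalk Use Registration required.
2. revenue $1,675,000 ≤ $2,575,000 → Small Business Authorization required.
3. occupies leased commercial space; sells goods at retail → exempt from Sidewalk Use Registration.
4. occupies leased commercial space (not: is a mobile business with no fixed premises) → Small Business Authorization exemption does not apply.
5. occupies leased commercial space (not: is a mobile business with no fixed premises) → Standard Authorization not required.
6. revenue $1,675,000 > $1,600,000 → Regulatory Certificate required.
7. sells firearms or ammunition; occupies leased commercial space; does not host events open to the public → Municipal License not required.
8. revenue $1,675,000 ≥ $1,525,000 → Annual Authorization required.
9. operates outdoor seating on a public sidewalk → Trade Authorization required.
10. does not host events open to the public → Public Assembly Permit not required.
11. does not host events open to the public; operates outdoor seating on a public sidewalk; occupies leased commercial space → Annual Certificate not required.
12. does not host events open to the public; sells goods at retail → Trade Permit not required.

Annual Authorization, Regulatory Certificate, Small Business Authorization, Trade Authorization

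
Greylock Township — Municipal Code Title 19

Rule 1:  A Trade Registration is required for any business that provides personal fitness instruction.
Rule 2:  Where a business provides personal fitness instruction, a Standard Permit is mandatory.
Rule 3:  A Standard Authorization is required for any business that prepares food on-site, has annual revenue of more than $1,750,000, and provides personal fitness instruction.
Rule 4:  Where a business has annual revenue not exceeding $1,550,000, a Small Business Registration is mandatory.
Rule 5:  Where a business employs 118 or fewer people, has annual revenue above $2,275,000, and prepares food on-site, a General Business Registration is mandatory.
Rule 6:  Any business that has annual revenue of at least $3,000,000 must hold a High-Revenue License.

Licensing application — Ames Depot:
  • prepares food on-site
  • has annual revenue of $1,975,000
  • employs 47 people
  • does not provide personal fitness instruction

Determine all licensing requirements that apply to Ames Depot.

Rule 1: does not provide personal fitness instruction → Trade Registration not required.
Rule 2: does not provide personal fitness instruction → Standard Permit not required.
Rule 3: prepares food on-site; revenue $1,975,000 > $1,750,000; does not provide personal fitness instruction → Standard Authorization not required.
Rule 4: revenue $1,975,000 > $1,550,000 → Small Business Registration not required.
Rule 5: employees 47 ≤ 118; revenue $1,975,000 ≤ $2,275,000; prepares food on-site → General Business Registration not required.
Rule 6: revenue $1,975,000 < $3,000,000 → High-Revenue License not required.

None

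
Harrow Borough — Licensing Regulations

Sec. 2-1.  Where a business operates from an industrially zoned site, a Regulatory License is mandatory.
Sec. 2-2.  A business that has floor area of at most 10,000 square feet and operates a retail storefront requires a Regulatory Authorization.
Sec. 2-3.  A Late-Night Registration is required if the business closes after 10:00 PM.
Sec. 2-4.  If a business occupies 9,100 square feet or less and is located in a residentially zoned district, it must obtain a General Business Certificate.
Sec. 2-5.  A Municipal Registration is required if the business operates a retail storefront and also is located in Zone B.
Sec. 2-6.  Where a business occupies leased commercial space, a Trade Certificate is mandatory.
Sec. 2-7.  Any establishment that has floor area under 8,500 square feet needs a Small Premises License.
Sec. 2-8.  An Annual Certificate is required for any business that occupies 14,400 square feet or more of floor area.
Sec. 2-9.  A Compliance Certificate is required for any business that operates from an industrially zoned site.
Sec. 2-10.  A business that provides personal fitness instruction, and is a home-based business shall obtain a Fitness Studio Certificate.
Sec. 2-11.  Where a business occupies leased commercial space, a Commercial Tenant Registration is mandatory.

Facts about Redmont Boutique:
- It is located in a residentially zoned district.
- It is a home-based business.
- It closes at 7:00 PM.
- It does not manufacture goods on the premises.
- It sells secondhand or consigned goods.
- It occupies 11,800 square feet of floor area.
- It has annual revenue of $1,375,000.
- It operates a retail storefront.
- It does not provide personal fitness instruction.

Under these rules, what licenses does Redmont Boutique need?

Sec. 2-1. is a home-based business (not: operates from an industrially zoned site) → Regulatory License not required.
Sec. 2-2. floor area 11,800 square feet > 10,000 square feet; operates a retail storefront → Regulatory Authorization not required.
Sec. 2-3. closes 7:00 PM, at/before 10:00 PM → Late-Night Registration not required.
Sec. 2-4. floor area 11,800 square feet > 9,100 square feet; is located in a residentially zoned district → General Business Certificate not required.
Sec. 2-5. operates a retail storefront; is located in a residentially zoned district (not: is located in Zone B) → Municipal Registration not required.
Sec. 2-6. is a home-based business (not: occupies leased commercial space) → Trade Certificate not required.
Sec. 2-7. floor area 11,800 square feet ≥ 8,500 square feet → Small Premises License not required.
Sec. 2-8. floor area 11,800 square feet < 14,400 square feet → Annual Certificate not required.
Sec. 2-9. is a home-based business (not: operates from an industrially zoned site) → Compliance Certificate not required.
Sec. 2-10. does not provide personal fitness instruction; is a home-based business → Fitness Studio Certificate not required.
Sec. 2-11. is a home-based business (not: occupies leased commercial space) → Commercial Tenant Registration not required.

None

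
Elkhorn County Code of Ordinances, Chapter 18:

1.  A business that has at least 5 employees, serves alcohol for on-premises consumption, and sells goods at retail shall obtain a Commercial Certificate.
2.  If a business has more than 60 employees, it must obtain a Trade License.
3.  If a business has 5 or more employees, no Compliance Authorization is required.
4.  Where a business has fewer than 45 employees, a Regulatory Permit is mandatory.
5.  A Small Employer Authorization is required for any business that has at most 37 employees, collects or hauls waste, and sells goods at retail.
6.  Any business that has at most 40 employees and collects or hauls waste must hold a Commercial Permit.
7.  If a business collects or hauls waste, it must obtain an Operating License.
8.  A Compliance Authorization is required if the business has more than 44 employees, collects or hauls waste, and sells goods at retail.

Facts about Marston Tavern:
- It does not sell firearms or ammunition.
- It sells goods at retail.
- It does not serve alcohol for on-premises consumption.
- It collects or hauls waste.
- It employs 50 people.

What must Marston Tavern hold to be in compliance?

1. employees 50 ≥ 5; does not serve alcohol for on-premises consumption; sells goods at retail → Commercial Certificate not required.
2. employees 50 ≤ 60 → Trade License not required.
3. employees 50 ≥ 5 → exempt from Compliance Authorization.
4. employees 50 ≥ 45 → Regulatory Permit not required.
5. employees 50 > 37; collects or hauls waste; sells goods at retail → Small Employer Authorization not required.
6. employees 50 > 40; collects or hauls waste → Commercial Permit not required.
7. collects or hauls waste → Operating License required.
8. employees 50 > 44; collects or hauls waste; sells goods at retail → Compliance Authorization required.

Operating License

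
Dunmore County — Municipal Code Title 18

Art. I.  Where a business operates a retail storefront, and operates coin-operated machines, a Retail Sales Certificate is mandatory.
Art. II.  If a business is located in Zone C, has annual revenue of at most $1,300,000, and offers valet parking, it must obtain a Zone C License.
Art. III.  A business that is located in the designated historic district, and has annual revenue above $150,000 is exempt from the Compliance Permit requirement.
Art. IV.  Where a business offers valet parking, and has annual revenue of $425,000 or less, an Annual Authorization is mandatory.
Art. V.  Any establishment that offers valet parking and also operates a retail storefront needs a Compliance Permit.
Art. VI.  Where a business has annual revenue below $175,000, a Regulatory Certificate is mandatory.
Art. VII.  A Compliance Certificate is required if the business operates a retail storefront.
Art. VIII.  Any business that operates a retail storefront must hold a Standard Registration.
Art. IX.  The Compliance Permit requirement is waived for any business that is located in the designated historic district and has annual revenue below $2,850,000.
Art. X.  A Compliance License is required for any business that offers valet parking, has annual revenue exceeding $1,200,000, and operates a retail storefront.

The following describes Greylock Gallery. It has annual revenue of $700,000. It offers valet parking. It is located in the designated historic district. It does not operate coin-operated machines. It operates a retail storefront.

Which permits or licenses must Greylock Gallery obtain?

Art. I. operates a retail storefront; does not operate coin-operated machines → Retail Sales Certificate not required.
Art. II. is located in the designated historic district (not: is located in Zone C); revenue $700,000 ≤ $1,300,000; offers valet parking → Zone C License not required.
Art. III. is located in the designated historic district; revenue $700,000 > $150,000 → exempt from Compliance Permit.
Art. IV. offers valet parking; revenue $700,000 > $425,000 → Annual Authorization not required.
Art. V. offers valet parking; operates a retail storefront → Compliance Permit required.
Art. VI. revenue $700,000 ≥ $175,000 → Regulatory Certificate not required.
Art. VII. operates a retail storefront → Compliance Certificate required.
Art. VIII. operates a retail storefront → Standard Registration required.
Art. IX. is located in the designated historic district; revenue $700,000 < $2,850,000 → exempt from Compliance Permit.
Art. X. offers valet parking; revenue $700,000 ≤ $1,200,000; operates a retail storefront → Compliance License not required.

Compliance Certificate, Standard Registration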